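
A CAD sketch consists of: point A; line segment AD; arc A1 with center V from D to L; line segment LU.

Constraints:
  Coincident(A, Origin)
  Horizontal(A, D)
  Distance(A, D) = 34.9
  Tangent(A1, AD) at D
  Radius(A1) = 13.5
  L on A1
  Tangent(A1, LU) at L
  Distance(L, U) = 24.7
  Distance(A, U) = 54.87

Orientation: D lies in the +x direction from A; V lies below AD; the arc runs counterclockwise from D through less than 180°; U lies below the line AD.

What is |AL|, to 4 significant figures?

30.88

Checks: |VL| = 13.50 ✓; ∠(VL, LU) = 90.00° ✓; |LU| = 24.70 ✓; |AU| = 54.87 ✓.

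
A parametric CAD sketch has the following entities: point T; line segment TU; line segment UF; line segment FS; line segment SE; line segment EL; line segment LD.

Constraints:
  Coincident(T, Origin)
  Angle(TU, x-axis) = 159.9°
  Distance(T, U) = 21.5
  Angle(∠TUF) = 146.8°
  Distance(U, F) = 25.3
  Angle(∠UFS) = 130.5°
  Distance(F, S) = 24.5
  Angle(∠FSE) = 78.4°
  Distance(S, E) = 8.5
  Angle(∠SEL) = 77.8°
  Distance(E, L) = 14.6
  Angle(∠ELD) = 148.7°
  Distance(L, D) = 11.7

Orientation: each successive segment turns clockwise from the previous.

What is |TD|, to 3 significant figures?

52.5

∠SEL = 77.8° gives EL at -127° from the x-axis; with |EL| = 14.6, L = (-30.8, 36.3). ∠ELD = 148.7° gives LD at -158° from the x-axis; with |LD| = 11.7, D = (-41.7, 31.9). Then |TD| = |D − T| = 52.5.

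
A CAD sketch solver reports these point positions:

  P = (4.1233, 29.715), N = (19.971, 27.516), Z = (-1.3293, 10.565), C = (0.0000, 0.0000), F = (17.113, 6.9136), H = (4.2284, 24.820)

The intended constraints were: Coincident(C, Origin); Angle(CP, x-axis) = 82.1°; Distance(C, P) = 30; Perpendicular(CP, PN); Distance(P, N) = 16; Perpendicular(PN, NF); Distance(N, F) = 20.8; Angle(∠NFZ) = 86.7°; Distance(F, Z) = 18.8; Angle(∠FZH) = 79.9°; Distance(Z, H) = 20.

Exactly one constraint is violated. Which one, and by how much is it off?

Distance(Z, H) = 20 — off by 4.70.

C = (0.00, 0.00) ✓; CP at 82.10° ✓; |CP| = 30.00 ✓; ∠(CP, PN) = 90.00° ✓; |PN| = 16.00 ✓; ∠(PN, NF) = 90.00° ✓; |NF| = 20.80 ✓; ∠NFZ = 86.70° ✓; |FZ| = 18.80 ✓; ∠FZH = 79.90° ✓; |ZH| = 15.30 ✗.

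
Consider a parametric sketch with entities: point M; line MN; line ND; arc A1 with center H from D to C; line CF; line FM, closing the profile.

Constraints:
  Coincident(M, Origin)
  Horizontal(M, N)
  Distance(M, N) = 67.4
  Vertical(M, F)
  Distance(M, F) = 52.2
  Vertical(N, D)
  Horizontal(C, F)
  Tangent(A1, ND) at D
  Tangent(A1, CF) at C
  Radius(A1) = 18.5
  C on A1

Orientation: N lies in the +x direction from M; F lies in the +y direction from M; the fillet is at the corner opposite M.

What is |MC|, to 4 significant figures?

71.53

The virtual corner opposite M is at (67.40, 52.20). A1 meets ND tangentially, so HD is at right angles to ND and A1 meets CF tangentially, so HC is at right angles to CF, with radius 18.5, so the center H sits 18.5 in from both sides at H = (48.90, 33.70). That places the tangent points at D = (67.40, 33.70) on ND and C = (48.90, 52.20) on CF. Then |MC| = |C − M| = 71.53.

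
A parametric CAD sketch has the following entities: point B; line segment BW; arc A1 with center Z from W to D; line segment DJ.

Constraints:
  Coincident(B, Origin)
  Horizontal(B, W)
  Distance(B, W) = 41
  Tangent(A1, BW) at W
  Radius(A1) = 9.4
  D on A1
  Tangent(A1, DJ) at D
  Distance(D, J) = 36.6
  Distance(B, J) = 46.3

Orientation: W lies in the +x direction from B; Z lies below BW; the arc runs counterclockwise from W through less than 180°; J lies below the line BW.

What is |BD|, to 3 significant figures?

32.7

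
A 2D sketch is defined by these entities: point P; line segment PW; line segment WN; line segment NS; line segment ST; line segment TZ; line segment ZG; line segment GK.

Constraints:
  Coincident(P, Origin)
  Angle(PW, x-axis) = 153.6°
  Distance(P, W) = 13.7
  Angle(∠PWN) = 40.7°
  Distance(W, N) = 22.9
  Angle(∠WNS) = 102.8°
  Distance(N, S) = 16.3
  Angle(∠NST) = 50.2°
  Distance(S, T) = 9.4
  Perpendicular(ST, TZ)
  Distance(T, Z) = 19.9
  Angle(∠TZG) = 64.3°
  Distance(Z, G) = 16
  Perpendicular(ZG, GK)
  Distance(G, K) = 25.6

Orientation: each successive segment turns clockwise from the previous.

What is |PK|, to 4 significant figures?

14.55

P is at the origin; PW runs at 153.6° with length 13.7, so W = (-12.27, 6.092). ∠PWN = 40.7° gives WN at 14.30° from the x-axis; with |WN| = 22.9, N = (9.919, 11.75). ∠WNS = 102.8° gives NS at -62.90° from the x-axis; with |NS| = 16.3, S = (17.34, -2.763). ∠NST = 50.2° gives ST at 167.3° from the x-axis; with |ST| = 9.4, T = (8.175, -0.6961). ST ⟂ TZ, so TZ runs at 77.30°; with |TZ| = 19.9, Z = (12.55, 18.72). ∠TZG = 64.3° gives ZG at -38.40° from the x-axis; with |ZG| = 16.0, G = (25.09, 8.779). ZG ⟂ GK, so GK runs at -128.4°; with |GK| = 25.6, K = (9.187, -11.28). Then |PK| = |K − P| = 14.55.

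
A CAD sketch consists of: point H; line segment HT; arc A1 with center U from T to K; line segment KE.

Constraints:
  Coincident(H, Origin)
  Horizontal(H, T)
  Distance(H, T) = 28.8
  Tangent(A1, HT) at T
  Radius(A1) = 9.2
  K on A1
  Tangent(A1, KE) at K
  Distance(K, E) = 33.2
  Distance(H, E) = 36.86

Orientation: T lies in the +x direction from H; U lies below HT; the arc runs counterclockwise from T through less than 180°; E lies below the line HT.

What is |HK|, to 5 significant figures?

21.092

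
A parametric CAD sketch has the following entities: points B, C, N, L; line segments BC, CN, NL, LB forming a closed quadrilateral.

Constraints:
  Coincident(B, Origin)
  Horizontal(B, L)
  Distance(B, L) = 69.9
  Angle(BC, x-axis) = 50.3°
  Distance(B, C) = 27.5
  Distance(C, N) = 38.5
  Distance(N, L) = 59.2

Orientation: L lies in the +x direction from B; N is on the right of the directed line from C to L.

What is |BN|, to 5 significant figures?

21.612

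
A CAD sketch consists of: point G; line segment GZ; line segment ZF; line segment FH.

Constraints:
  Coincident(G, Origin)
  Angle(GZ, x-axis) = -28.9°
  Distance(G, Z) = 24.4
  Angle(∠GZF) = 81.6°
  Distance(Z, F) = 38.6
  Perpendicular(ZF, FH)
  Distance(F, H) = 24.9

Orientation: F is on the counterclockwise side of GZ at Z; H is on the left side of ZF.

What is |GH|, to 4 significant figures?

35.04

G is at the origin; GZ runs at -28.9° with length 24.4, so Z = 24.4·(cos -28.9°, sin -28.9°) = (21.36, -11.79). ∠GZF = 81.6°, so ZF runs at -28.9° + (180° − 81.6°) = 69.50° from the x-axis; with |ZF| = 38.6, F = Z + 38.6·(cos 69.50°, sin 69.50°) = (34.88, 24.36). The perpendicularity gives FH at right angles to ZF; with |FH| = 24.9 on the left of ZF, H = F + 24.9·(-0.9367, 0.3502) = (11.56, 33.08). Then |GH| = |H − G| = 35.04.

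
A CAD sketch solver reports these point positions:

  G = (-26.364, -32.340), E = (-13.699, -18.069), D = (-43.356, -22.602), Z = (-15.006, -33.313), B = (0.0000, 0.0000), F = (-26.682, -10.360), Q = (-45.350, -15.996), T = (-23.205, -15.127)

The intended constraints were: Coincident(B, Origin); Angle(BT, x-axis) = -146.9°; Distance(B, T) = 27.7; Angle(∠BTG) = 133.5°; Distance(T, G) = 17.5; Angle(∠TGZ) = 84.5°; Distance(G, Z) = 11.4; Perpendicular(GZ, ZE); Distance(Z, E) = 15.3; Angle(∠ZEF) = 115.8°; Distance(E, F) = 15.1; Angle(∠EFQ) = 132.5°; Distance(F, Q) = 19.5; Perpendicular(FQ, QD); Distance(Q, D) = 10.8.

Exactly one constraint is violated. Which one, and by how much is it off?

Distance(Q, D) = 10.8 — off by 3.90.

B = (0.00, 0.00) ✓; BT at -146.9° ✓; |BT| = 27.70 ✓; ∠BTG = 133.5° ✓; |TG| = 17.50 ✓; ∠TGZ = 84.50° ✓; |GZ| = 11.40 ✓; ∠(GZ, ZE) = 90.00° ✓; |ZE| = 15.30 ✓; ∠ZEF = 115.8° ✓; |EF| = 15.10 ✓; ∠EFQ = 132.5° ✓; |FQ| = 19.50 ✓; ∠(FQ, QD) = 90.00° ✓; |QD| = 6.900 ✗.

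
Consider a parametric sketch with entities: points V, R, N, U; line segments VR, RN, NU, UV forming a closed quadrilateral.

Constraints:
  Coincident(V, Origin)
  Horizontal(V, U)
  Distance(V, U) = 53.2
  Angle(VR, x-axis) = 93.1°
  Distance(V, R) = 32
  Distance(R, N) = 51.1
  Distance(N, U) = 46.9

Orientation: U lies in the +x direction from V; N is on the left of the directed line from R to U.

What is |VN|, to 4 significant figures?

66.31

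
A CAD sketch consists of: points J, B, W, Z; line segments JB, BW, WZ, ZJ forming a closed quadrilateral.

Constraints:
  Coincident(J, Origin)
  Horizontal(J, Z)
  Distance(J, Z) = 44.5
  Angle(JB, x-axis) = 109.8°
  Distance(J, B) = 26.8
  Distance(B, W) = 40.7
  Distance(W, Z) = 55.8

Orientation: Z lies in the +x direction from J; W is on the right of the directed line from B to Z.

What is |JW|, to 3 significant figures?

18.0

Checks: |BW| = 40.70 ✓; |WZ| = 55.80 ✓.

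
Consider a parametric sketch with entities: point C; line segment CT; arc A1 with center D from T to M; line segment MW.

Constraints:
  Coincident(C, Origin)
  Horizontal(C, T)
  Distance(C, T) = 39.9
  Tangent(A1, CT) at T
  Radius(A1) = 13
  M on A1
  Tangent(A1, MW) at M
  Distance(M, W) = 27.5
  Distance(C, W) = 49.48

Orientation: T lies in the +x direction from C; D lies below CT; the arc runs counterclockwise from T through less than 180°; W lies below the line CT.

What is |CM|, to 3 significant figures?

30.1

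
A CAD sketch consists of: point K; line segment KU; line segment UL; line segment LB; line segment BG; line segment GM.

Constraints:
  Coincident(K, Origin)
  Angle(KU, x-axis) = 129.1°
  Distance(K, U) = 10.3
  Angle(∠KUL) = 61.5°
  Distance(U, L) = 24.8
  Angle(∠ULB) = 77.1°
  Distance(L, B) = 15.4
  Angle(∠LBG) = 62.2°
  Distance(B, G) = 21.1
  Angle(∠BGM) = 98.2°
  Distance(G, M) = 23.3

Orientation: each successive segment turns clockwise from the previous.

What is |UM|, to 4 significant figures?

25.66

K is at the origin; KU runs at 129.1° with length 10.3, so U = (-6.496, 7.993). ∠KUL = 61.5° gives UL at 10.60° from the x-axis; with |UL| = 24.8, L = (17.88, 12.56). ∠ULB = 77.1° gives LB at -92.30° from the x-axis; with |LB| = 15.4, B = (17.26, -2.832). ∠LBG = 62.2° gives BG at 149.9° from the x-axis; with |BG| = 21.1, G = (-0.9919, 7.750). ∠BGM = 98.2° gives GM at 68.10° from the x-axis; with |GM| = 23.3, M = (7.699, 29.37). Then |UM| = |M − U| = 25.66.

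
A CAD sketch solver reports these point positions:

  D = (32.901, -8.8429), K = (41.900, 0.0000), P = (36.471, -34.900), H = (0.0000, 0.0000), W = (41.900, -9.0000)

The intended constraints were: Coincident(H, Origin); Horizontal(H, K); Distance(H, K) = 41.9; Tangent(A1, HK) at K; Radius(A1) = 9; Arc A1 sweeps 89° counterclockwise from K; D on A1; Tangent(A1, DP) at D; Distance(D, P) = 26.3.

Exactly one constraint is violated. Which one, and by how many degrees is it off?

Tangent(A1, DP) at D — off by 8.80°.

H = (0.00, 0.00) ✓; H.y = 0.00, K.y = 0.00 ✓; |HK| = 41.90 ✓; ∠(WK, KH) = 90.00° ✓; |WK| = 9.000 ✓; bearing(W→D) − bearing(W→K) = 89.00° ✓; |WD| = 9.000 ✓; ∠(WD, DP) = 81.20° ✗; |DP| = 26.30 ✓.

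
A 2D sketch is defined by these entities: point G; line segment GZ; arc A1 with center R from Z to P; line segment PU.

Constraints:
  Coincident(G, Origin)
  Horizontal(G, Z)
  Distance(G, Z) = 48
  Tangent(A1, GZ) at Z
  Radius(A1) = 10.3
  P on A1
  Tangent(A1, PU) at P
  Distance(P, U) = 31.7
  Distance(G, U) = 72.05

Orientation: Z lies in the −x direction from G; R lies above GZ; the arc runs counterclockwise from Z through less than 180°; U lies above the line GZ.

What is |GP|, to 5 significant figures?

42.995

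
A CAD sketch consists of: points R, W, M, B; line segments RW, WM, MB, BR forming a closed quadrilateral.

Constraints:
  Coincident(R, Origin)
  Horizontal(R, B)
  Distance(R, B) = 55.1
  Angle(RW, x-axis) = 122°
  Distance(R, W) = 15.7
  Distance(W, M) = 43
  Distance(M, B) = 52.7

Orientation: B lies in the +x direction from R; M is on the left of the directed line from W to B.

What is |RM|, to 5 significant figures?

48.318

Checks: |WM| = 43.00 ✓; |MB| = 52.70 ✓.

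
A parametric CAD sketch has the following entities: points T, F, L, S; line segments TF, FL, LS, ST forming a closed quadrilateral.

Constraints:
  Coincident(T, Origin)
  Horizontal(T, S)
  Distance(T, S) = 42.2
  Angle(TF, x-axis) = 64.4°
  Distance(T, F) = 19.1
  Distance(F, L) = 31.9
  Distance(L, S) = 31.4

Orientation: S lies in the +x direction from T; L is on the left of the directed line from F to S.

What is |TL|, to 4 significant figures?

48.28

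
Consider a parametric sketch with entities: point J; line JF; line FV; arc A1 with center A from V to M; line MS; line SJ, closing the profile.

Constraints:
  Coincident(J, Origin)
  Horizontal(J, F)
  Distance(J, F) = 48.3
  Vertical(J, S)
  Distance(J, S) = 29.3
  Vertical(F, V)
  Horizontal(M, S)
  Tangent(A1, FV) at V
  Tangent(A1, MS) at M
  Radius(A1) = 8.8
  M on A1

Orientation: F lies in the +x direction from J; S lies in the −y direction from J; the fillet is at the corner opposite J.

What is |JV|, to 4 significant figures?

52.47

The virtual corner opposite J is at (48.30, -29.30). Tangency of A1 to FV means the radius AV is perpendicular to FV and tangency of A1 to MS means the radius AM is perpendicular to MS, with radius 8.8, so the center A sits 8.8 in from both sides at A = (39.50, -20.50). That places the tangent points at V = (48.30, -20.50) on FV and M = (39.50, -29.30) on MS. Then |JV| = |V − J| = 52.47.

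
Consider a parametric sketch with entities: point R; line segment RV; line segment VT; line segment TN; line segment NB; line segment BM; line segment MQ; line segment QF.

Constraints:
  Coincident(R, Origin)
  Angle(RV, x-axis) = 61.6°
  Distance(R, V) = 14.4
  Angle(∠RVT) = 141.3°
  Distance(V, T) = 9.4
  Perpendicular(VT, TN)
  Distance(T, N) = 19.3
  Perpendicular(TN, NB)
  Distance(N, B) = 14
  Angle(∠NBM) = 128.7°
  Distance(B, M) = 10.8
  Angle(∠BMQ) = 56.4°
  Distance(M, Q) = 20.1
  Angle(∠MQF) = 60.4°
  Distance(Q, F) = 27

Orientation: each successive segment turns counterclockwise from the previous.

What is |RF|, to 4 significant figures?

26.14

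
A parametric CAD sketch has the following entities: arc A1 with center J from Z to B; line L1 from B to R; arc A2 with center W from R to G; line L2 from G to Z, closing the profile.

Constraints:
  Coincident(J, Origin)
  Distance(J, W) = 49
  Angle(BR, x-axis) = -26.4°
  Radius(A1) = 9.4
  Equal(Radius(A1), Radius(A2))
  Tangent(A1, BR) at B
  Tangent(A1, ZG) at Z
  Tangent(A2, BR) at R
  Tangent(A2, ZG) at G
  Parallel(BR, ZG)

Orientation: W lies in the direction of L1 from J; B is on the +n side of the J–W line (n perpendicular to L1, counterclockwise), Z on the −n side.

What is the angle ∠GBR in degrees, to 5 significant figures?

20.990°

Tangency of A1 to both parallel lines with radius 9.4 puts B and Z at J ± 9.4·n: B = (4.1796, 8.4197), Z = (-4.1796, -8.4197). Equal radii place R and G the same way about W: R = W + 9.4·n = (48.069, -13.367), G = W − 9.4·n = (39.710, -30.207). Then cos ∠GBR = BG·BR / (|BG||BR|), giving 20.990°.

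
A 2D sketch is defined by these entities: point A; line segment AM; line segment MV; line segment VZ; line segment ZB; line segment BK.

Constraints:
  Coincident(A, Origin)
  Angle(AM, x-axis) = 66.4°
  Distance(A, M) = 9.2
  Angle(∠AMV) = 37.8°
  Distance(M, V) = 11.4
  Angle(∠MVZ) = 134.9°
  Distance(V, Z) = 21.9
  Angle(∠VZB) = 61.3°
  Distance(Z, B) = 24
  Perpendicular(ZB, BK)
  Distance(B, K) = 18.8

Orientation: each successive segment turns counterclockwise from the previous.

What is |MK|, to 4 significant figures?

4.395

A is at the origin; AM runs at 66.4° with length 9.2, so M = (3.683, 8.431). ∠AMV = 37.8° gives MV at -151.4° from the x-axis; with |MV| = 11.4, V = (-6.326, 2.973). ∠MVZ = 134.9° gives VZ at -106.3° from the x-axis; with |VZ| = 21.9, Z = (-12.47, -18.05). ∠VZB = 61.3° gives ZB at 12.40° from the x-axis; with |ZB| = 24.0, B = (10.97, -12.89). ZB is perpendicular to BK, so BK runs at 102.4°; with |BK| = 18.8, K = (6.931, 5.469). Then |MK| = |K − M| = 4.395.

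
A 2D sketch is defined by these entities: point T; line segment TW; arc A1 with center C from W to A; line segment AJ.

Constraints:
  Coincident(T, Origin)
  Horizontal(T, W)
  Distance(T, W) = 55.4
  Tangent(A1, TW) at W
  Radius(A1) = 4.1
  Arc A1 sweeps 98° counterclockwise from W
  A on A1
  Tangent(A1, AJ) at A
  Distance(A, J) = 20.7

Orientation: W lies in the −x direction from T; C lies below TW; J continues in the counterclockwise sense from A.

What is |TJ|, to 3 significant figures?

61.9

T is at the origin; T and W share the same y with |TW| = 55.4 and W on the −x side, so W = (-55.4, 0.00). Tangency of A1 to TW means the radius CW is perpendicular to TW, so C = W + (0, -4.1) = (-55.4, -4.10). On A1, W sits at bearing 90° from C; a 98° counterclockwise sweep puts A at bearing 188°, so A = C + 4.1·(cos 188°, sin 188°) = (-59.5, -4.67). The tangent condition forces CA to be normal to AJ, so AJ runs along (−sin 188°, cos 188°); with |AJ| = 20.7, J = (-56.6, -25.2). Then |TJ| = |J − T| = 61.9.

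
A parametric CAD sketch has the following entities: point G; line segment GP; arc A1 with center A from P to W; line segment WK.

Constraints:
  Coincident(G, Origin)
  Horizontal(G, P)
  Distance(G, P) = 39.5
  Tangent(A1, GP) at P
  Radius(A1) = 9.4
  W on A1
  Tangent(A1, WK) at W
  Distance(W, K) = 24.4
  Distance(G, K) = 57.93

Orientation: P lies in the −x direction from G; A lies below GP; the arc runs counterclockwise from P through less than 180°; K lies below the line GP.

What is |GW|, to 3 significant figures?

49.9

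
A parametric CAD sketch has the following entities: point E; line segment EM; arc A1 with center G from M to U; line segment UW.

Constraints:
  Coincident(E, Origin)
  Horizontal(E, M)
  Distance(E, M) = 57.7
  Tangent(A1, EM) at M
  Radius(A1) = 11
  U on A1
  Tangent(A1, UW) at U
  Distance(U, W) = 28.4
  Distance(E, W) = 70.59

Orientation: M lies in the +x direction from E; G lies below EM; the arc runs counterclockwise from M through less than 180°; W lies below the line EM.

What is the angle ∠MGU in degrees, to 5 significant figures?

110.12°

Checks: |GU| = 11.00 ✓; ∠(GU, UW) = 90.00° ✓; |UW| = 28.40 ✓; |EW| = 70.59 ✓.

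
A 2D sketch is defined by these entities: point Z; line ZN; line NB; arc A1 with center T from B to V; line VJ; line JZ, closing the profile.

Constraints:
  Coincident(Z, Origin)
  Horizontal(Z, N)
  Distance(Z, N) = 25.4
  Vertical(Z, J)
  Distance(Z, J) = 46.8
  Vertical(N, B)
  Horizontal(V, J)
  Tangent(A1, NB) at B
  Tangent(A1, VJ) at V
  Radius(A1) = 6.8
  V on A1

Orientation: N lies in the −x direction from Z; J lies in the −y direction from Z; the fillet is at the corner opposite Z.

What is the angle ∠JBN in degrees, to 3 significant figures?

105°

Z is at the origin; ZN is horizontal with |ZN| = 25.4 and N on the −x side, so N = (-25.4, 0.00). Z and J share the same x with |ZJ| = 46.8 and J on the −y side, so J = (0.00, -46.8). The virtual corner opposite Z is at (-25.4, -46.8). The tangent condition forces TB to be normal to NB and since A1 is tangent to VJ there, TV ⟂ VJ, with radius 6.8, so the center T sits 6.8 in from both sides at T = (-18.6, -40.0). That places the tangent points at B = (-25.4, -40.0) on NB and V = (-18.6, -46.8) on VJ. Then cos ∠JBN = BJ·BN / (|BJ||BN|), giving 105°.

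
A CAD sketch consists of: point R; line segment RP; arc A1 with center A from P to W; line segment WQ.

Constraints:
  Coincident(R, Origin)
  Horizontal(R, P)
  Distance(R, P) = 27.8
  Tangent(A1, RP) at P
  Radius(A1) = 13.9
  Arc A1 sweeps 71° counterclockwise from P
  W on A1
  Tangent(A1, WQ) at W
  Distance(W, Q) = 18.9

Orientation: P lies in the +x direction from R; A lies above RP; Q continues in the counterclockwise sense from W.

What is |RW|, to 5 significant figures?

42.002

A1 meets RP tangentially, so AP is at right angles to RP, so A = P + (0, 13.9) = (27.800, 13.900). On A1, P sits at bearing -90° from A; a 71° counterclockwise sweep puts W at bearing -19°, so W = A + 13.9·(cos -19°, sin -19°) = (40.943, 9.3746). Then |RW| = |W − R| = 42.002.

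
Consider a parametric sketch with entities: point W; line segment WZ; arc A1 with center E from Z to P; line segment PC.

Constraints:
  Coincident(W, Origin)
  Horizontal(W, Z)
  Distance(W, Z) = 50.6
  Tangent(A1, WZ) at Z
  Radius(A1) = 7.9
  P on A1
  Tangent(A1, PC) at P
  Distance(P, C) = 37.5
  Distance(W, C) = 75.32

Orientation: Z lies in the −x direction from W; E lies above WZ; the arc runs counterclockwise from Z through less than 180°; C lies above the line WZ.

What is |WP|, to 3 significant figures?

45.0

W is at the origin; W and Z share the same y with |WZ| = 50.6 and Z on the −x side, so Z = (-50.6, 0.00). Since A1 is tangent to WZ there, EZ ⟂ WZ, so E = Z + (0, 7.9) = (-50.6, 7.90). Since EP ⟂ PC (tangency), |EC| = √(7.9² + 37.5²) = 38.3 regardless of where P sits on A1. So C lies on both circle(W, 75.32) and circle(E, 38.3); the above-WZ intersection is C = (-60.4, 44.9). P is the foot of the tangent from C: P = (-43.5, 11.5).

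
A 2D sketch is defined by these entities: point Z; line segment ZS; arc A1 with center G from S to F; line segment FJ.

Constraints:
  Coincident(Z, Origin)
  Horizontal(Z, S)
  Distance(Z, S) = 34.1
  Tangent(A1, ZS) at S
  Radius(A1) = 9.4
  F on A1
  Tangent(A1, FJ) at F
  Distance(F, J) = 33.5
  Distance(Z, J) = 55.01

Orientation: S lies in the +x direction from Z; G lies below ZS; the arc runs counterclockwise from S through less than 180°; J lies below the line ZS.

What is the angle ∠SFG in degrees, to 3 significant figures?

38.2°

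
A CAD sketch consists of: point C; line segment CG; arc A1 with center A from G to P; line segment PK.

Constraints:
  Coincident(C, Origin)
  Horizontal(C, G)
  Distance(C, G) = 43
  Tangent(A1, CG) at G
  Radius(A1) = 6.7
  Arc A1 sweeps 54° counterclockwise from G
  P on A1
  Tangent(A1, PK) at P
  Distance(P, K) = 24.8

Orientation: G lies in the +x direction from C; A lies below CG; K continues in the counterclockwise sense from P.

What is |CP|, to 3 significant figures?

37.7

Tangency of A1 to CG means the radius AG is perpendicular to CG, so A = G + (0, -6.7) = (43.0, -6.70). On A1, G sits at bearing 90° from A; a 54° counterclockwise sweep puts P at bearing 144°, so P = A + 6.7·(cos 144°, sin 144°) = (37.6, -2.76). Then |CP| = |P − C| = 37.7.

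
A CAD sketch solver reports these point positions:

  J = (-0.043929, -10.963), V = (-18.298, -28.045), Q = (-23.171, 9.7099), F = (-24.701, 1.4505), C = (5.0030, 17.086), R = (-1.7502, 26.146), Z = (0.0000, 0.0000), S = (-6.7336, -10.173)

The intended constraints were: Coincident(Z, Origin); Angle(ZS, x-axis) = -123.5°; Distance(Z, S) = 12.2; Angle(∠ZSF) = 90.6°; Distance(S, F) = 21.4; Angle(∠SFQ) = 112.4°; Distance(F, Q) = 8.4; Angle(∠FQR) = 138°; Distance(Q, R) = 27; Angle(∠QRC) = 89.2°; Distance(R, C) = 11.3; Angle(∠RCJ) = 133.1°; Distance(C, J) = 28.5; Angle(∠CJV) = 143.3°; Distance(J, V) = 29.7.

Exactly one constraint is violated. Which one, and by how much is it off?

Distance(J, V) = 29.7 — off by 4.70.

Z = (0.00, 0.00) ✓; ZS at -123.5° ✓; |ZS| = 12.20 ✓; ∠ZSF = 90.60° ✓; |SF| = 21.40 ✓; ∠SFQ = 112.4° ✓; |FQ| = 8.400 ✓; ∠FQR = 138.0° ✓; |QR| = 27.00 ✓; ∠QRC = 89.20° ✓; |RC| = 11.30 ✓; ∠RCJ = 133.1° ✓; |CJ| = 28.50 ✓; ∠CJV = 143.3° ✓; |JV| = 25.00 ✗.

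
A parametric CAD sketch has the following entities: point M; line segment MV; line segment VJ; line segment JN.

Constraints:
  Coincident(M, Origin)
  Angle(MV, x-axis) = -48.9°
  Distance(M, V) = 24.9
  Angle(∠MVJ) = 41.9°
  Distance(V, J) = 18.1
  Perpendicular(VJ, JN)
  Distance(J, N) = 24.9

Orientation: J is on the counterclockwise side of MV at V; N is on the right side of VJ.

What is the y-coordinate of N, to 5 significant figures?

-1.0132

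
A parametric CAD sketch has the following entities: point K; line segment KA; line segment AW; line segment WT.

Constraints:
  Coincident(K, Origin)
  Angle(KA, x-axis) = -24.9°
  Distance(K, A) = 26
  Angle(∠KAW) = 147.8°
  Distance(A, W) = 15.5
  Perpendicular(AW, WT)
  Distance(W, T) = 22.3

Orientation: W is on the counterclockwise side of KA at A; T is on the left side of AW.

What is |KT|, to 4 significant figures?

38.44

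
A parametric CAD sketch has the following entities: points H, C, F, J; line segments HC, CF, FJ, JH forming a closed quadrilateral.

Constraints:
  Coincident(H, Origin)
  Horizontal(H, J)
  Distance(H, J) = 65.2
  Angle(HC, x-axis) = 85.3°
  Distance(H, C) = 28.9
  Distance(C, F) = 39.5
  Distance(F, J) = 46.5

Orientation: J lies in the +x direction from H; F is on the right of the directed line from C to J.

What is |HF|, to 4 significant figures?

20.43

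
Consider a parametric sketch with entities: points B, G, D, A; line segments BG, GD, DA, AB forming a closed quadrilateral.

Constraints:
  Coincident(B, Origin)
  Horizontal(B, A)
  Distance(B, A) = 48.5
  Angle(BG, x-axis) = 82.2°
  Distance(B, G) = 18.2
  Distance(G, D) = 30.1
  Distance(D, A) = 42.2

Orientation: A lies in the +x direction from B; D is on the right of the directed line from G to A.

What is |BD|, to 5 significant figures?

14.021

Checks: |BA| = 48.50 ✓; |BG| = 18.20 ✓; |GD| = 30.10 ✓; |DA| = 42.20 ✓.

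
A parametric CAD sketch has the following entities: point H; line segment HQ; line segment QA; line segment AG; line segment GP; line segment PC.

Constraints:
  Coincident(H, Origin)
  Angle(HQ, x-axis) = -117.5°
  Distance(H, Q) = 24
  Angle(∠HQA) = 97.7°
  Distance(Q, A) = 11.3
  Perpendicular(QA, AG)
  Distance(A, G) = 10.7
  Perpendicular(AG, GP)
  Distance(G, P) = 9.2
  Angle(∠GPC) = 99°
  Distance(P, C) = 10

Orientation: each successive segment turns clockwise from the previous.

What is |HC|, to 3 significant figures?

23.3

H is at the origin; HQ runs at -117.5° with length 24.0, so Q = (-11.1, -21.3). ∠HQA = 97.7° gives QA at 160° from the x-axis; with |QA| = 11.3, A = (-21.7, -17.5). QA is perpendicular to AG, so AG runs at 70.2°; with |AG| = 10.7, G = (-18.1, -7.39). AG is perpendicular to GP, so GP runs at -19.8°; with |GP| = 9.2, P = (-9.43, -10.5). ∠GPC = 99.0° gives PC at -101° from the x-axis; with |PC| = 10.0, C = (-11.3, -20.3). Then |HC| = |C − H| = 23.3.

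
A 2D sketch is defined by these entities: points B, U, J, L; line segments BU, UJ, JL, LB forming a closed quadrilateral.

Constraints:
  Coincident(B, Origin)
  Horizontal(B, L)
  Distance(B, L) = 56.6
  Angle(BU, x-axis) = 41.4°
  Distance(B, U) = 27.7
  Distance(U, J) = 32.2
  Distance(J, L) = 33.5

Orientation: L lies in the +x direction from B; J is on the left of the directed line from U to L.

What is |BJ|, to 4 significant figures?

59.41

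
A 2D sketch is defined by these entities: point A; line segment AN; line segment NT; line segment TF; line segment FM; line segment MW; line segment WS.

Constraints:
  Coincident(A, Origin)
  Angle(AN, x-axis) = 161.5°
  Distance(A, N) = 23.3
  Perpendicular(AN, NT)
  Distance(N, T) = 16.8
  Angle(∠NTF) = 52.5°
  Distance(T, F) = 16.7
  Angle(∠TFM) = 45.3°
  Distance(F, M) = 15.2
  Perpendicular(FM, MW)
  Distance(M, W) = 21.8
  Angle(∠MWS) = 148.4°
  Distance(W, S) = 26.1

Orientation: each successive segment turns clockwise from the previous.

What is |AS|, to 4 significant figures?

53.03

A is at the origin; AN runs at 161.5° with length 23.3, so N = (-22.10, 7.393). AN is perpendicular to NT, so NT runs at 71.50°; with |NT| = 16.8, T = (-16.77, 23.33). ∠NTF = 52.5° gives TF at -56.00° from the x-axis; with |TF| = 16.7, F = (-7.427, 9.480). ∠TFM = 45.3° gives FM at 169.3° from the x-axis; with |FM| = 15.2, M = (-22.36, 12.30). FM ⟂ MW, so MW runs at 79.30°; with |MW| = 21.8, W = (-18.31, 33.72). ∠MWS = 148.4° gives WS at 47.70° from the x-axis; with |WS| = 26.1, S = (-0.7493, 53.03). Then |AS| = |S − A| = 53.03.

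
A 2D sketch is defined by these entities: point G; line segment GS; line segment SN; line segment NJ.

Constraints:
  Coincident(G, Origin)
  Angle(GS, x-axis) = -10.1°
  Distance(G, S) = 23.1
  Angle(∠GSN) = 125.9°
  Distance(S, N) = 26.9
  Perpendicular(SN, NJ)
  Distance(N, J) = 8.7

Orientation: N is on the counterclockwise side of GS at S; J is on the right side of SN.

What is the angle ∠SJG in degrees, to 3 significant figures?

16.2°

G is at the origin; GS runs at -10.1° with length 23.1, so S = 23.1·(cos -10.1°, sin -10.1°) = (22.7, -4.05). ∠GSN = 125.9°, so SN runs at -10.1° + (180° − 125.9°) = 44.0° from the x-axis; with |SN| = 26.9, N = S + 26.9·(cos 44.0°, sin 44.0°) = (42.1, 14.6). SN is perpendicular to NJ; with |NJ| = 8.7 on the right of SN, J = N + 8.7·(0.695, -0.719) = (48.1, 8.38). Then cos ∠SJG = JS·JG / (|JS||JG|), giving 16.2°.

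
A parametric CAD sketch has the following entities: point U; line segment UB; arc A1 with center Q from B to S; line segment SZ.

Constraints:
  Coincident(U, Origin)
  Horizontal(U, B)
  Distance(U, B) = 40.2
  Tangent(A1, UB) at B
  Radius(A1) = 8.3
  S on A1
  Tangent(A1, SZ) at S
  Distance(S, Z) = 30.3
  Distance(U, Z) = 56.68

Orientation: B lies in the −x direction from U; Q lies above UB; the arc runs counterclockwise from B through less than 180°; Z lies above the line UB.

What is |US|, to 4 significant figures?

33.90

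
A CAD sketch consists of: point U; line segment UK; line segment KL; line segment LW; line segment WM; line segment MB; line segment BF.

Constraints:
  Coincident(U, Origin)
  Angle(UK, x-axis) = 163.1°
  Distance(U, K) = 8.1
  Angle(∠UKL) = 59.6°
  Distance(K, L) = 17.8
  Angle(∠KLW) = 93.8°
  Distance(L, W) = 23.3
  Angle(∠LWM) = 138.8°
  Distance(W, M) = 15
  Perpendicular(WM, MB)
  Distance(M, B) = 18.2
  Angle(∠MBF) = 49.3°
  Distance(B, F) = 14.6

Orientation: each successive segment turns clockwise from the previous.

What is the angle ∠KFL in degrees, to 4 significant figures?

45.63°

U is at the origin; UK runs at 163.1° with length 8.1, so K = (-7.750, 2.355). ∠UKL = 59.6° gives KL at 42.70° from the x-axis; with |KL| = 17.8, L = (5.331, 14.43). ∠KLW = 93.8° gives LW at -43.50° from the x-axis; with |LW| = 23.3, W = (22.23, -1.613). ∠LWM = 138.8° gives WM at -84.70° from the x-axis; with |WM| = 15.0, M = (23.62, -16.55). The perpendicularity gives MB at right angles to WM, so MB runs at -174.7°; with |MB| = 18.2, B = (5.496, -18.23). ∠MBF = 49.3° gives BF at 54.60° from the x-axis; with |BF| = 14.6, F = (13.95, -6.329). Then cos ∠KFL = FK·FL / (|FK||FL|), giving 45.63°.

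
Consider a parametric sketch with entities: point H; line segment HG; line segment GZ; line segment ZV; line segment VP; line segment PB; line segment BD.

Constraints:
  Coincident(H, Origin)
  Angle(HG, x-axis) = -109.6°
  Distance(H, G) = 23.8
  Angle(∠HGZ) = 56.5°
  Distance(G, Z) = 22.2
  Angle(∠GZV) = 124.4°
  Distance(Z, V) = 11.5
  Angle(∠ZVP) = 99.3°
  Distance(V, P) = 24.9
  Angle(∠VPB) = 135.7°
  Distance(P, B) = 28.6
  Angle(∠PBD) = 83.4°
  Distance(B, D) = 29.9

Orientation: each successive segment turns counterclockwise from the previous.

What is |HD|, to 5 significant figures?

35.767

∠VPB = 135.7° gives PB at -165.50° from the x-axis; with |PB| = 28.6, B = (-31.703, -1.1024). ∠PBD = 83.4° gives BD at -68.900° from the x-axis; with |BD| = 29.9, D = (-20.939, -28.998). Then |HD| = |D − H| = 35.767.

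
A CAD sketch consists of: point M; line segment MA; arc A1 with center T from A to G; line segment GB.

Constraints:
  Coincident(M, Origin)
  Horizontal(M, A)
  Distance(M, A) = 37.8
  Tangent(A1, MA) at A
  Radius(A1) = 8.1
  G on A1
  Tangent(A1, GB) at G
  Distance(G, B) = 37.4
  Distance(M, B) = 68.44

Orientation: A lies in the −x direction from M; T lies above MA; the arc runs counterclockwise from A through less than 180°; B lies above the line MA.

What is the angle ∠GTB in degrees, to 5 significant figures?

77.780°

Checks: |TG| = 8.100 ✓; ∠(TG, GB) = 90.00° ✓; |GB| = 37.40 ✓; |MB| = 68.44 ✓.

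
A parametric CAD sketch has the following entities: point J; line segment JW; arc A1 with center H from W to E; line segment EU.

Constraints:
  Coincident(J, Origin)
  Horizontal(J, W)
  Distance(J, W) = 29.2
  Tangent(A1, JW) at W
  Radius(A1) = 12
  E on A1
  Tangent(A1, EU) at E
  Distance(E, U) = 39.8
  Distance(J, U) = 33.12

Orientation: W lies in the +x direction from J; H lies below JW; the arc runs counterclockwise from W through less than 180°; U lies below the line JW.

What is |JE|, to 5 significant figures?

20.879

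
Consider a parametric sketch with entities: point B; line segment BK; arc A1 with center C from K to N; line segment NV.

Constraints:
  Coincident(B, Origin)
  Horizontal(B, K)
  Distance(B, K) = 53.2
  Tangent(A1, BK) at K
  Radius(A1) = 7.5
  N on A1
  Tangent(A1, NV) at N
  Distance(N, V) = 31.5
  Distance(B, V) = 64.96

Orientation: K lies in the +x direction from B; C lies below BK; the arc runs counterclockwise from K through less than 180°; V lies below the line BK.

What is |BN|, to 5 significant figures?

46.655

Checks: |CN| = 7.500 ✓; ∠(CN, NV) = 90.00° ✓; |NV| = 31.50 ✓; |BV| = 64.96 ✓.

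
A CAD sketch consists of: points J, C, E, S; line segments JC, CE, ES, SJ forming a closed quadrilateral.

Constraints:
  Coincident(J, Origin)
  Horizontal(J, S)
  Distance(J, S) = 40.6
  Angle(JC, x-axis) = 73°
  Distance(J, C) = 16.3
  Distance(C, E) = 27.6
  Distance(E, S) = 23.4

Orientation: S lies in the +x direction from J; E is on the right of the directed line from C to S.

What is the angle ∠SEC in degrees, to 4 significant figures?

99.71°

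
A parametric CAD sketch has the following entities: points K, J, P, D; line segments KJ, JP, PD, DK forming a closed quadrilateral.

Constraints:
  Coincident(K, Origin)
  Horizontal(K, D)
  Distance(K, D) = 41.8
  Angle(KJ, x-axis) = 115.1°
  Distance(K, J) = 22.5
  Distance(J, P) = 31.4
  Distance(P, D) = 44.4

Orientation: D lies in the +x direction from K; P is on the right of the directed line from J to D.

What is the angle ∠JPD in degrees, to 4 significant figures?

91.93°

K is at the origin; KD is horizontal with |KD| = 41.8 and D in +x, so D = (41.8, 0). KJ runs at 115.1° with |KJ| = 22.5, so J = (-9.544, 20.38). P is determined by |JP| = 31.4 and |PD| = 44.4 together: it lies at the intersection of circle(J, 31.4) and circle(D, 44.4). With |JD| = 55.24, the foot of the radical line on JD is 18.70 from J and the perpendicular offset is √(31.4² − 18.70²) = 25.22. Taking the right-of-JD solution: P = (-1.467, -9.968).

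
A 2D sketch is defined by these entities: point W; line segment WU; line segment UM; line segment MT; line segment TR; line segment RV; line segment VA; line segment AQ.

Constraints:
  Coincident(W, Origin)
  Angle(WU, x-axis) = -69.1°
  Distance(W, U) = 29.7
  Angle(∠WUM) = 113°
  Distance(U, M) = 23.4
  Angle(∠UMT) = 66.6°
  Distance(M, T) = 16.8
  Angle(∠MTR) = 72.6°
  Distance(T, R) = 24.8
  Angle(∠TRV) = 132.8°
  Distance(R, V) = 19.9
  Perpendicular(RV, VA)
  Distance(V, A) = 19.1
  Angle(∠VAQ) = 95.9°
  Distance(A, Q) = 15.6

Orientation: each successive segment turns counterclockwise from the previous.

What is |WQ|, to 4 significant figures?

44.83

RV is perpendicular to VA, so VA runs at -4.100°; with |VA| = 19.1, A = (26.15, -49.67). ∠VAQ = 95.9° gives AQ at 80.00° from the x-axis; with |AQ| = 15.6, Q = (28.86, -34.31). Then |WQ| = |Q − W| = 44.83.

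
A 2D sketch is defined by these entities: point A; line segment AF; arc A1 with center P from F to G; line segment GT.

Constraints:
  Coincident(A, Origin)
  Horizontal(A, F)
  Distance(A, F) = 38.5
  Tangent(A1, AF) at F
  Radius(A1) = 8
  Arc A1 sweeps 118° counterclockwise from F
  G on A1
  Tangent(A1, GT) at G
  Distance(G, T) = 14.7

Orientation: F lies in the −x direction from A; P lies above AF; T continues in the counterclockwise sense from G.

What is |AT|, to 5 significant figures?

45.625

A is at the origin; A and F share the same y with |AF| = 38.5 and F on the −x side, so F = (-38.500, 0.0000). Since A1 is tangent to AF there, PF ⟂ AF, so P = F + (0, 8) = (-38.500, 8.0000). On A1, F sits at bearing -90° from P; a 118° counterclockwise sweep puts G at bearing 28°, so G = P + 8.0·(cos 28°, sin 28°) = (-31.436, 11.756). Tangency of A1 to GT means the radius PG is perpendicular to GT, so GT runs along (−sin 28°, cos 28°); with |GT| = 14.7, T = (-38.338, 24.735). Then |AT| = |T − A| = 45.625.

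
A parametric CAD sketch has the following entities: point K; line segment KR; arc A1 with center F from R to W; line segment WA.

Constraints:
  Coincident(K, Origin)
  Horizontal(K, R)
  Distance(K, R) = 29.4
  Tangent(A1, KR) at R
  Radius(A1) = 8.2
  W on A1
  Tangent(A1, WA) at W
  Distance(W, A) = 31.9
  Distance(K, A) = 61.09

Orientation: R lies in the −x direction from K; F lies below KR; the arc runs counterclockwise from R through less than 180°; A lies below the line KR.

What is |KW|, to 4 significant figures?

36.85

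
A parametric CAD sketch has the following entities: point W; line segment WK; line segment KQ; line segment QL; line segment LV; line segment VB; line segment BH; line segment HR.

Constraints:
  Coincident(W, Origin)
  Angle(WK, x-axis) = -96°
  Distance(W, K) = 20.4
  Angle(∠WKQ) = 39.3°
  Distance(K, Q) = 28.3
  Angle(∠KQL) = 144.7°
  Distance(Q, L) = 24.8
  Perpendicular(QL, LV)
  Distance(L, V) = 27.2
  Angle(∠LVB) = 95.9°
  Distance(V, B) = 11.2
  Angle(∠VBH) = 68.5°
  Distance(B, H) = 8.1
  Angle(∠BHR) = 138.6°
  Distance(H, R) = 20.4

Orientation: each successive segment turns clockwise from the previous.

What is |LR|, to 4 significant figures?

12.47

W is at the origin; WK runs at -96.0° with length 20.4, so K = (-2.132, -20.29). ∠WKQ = 39.3° gives KQ at 123.3° from the x-axis; with |KQ| = 28.3, Q = (-17.67, 3.365). ∠KQL = 144.7° gives QL at 88.00° from the x-axis; with |QL| = 24.8, L = (-16.80, 28.15). QL ⟂ LV, so LV runs at -2.000°; with |LV| = 27.2, V = (10.38, 27.20). ∠LVB = 95.9° gives VB at -86.10° from the x-axis; with |VB| = 11.2, B = (11.14, 16.03). ∠VBH = 68.5° gives BH at 162.4° from the x-axis; with |BH| = 8.1, H = (3.420, 18.48). ∠BHR = 138.6° gives HR at 121.0° from the x-axis; with |HR| = 20.4, R = (-7.087, 35.96). Then |LR| = |R − L| = 12.47.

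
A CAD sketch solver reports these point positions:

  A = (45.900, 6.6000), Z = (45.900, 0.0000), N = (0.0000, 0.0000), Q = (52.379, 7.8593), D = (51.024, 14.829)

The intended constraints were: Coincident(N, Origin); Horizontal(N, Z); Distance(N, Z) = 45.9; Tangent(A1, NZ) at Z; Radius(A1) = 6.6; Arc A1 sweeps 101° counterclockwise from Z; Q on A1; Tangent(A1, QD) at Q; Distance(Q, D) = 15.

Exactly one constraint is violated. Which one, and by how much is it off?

Distance(Q, D) = 15 — off by 7.90.

N = (0.00, 0.00) ✓; N.y = 0.00, Z.y = 0.00 ✓; |NZ| = 45.90 ✓; ∠(AZ, ZN) = 90.00° ✓; |AZ| = 6.600 ✓; bearing(A→Q) − bearing(A→Z) = 101.0° ✓; |AQ| = 6.600 ✓; ∠(AQ, QD) = 90.00° ✓; |QD| = 7.100 ✗.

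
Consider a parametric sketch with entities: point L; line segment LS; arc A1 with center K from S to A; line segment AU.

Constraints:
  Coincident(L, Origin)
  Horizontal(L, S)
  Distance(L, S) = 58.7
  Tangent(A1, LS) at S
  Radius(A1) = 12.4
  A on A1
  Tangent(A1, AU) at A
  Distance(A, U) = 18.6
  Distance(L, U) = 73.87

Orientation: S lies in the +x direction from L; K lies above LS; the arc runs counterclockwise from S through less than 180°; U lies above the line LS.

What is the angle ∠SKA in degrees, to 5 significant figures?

105.21°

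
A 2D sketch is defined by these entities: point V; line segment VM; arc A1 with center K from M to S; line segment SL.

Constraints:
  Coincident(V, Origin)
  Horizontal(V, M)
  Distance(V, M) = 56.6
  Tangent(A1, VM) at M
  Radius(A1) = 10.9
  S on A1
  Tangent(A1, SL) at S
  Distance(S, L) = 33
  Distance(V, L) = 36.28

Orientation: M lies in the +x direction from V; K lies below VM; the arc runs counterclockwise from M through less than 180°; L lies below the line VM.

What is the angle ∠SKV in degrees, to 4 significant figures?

35.06°

Checks: |KS| = 10.90 ✓; ∠(KS, SL) = 90.00° ✓; |SL| = 33.00 ✓; |VL| = 36.28 ✓.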